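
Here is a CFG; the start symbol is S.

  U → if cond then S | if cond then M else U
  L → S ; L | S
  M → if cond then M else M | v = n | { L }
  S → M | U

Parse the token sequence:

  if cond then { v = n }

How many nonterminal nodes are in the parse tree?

[S [U if cond then [S [M { [L [S [M v = n]]] }]]]]

7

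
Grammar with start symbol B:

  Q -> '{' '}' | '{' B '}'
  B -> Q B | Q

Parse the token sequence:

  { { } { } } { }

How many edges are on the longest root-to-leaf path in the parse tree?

5

[B [Q { [B [Q { }] [B [Q { }]]] }] [B [Q { }]]]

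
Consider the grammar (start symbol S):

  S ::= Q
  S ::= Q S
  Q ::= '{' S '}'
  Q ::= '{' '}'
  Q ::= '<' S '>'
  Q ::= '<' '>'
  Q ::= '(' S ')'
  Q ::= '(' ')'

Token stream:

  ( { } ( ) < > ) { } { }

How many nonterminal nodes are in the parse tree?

[S [Q ( [S [Q { }] [S [Q ( )] [S [Q < >]]]] )] [S [Q { }] [S [Q { }]]]]

12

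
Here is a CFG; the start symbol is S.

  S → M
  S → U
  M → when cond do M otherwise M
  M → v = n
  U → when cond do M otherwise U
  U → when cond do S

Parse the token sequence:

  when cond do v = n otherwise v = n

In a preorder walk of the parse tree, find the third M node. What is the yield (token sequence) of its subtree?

v = n

[S [M when cond do [M v = n] otherwise [M v = n]]]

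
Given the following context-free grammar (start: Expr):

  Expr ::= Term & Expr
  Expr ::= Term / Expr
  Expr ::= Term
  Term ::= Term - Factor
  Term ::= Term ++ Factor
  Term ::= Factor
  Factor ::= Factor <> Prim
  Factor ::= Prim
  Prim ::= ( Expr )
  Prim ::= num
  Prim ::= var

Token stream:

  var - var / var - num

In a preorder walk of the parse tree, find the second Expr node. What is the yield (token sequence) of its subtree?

[Expr [Term [Term [Factor [Prim var]]] - [Factor [Prim var]]] / [Expr [Term [Term [Factor [Prim var]]] - [Factor [Prim num]]]]]

var - num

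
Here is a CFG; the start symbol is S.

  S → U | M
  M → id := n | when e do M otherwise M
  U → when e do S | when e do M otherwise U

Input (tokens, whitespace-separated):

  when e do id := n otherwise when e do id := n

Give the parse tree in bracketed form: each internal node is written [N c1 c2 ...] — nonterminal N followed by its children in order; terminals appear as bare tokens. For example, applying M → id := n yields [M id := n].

[S [U when e do [M id := n] otherwise [U when e do [S [M id := n]]]]]

S
U
when e do M otherwise U
when e do id := n otherwise U
when e do id := n otherwise when e do S
when e do id := n otherwise when e do M
when e do id := n otherwise when e do id := n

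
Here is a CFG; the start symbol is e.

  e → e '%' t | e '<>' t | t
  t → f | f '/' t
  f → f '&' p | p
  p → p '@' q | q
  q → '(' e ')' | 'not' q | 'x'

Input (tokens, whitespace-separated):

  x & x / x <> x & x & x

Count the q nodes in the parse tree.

[e [e [t [f [f [p [q x]]] & [p [q x]]] / [t [f [p [q x]]]]]] <> [t [f [f [f [p [q x]]] & [p [q x]]] & [p [q x]]]]]

6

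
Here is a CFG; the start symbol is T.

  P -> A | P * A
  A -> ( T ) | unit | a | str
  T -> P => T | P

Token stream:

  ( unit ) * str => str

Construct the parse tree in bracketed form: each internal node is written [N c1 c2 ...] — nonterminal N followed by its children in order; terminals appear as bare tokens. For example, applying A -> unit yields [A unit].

T
P => T
P * A => T
A * A => T
( T ) * A => T
( P ) * A => T
( A ) * A => T
( unit ) * A => T
( unit ) * str => T
( unit ) * str => P
( unit ) * str => A
( unit ) * str => str

[T [P [P [A ( [T [P [A unit]]] )]] * [A str]] => [T [P [A str]]]]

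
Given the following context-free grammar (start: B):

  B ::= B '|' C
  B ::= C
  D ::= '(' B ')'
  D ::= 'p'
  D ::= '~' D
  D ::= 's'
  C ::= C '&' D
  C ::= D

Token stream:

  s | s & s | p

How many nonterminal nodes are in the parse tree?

11

[B [B [B [C [D s]]] | [C [C [D s]] & [D s]]] | [C [D p]]]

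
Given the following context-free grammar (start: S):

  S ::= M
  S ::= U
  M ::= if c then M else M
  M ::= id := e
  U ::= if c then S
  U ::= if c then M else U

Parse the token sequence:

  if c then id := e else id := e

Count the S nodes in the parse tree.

[S [M if c then [M id := e] else [M id := e]]]

1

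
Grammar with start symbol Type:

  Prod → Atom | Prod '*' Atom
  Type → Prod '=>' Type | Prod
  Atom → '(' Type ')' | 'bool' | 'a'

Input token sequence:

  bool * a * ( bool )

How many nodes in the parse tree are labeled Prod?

4

[Type [Prod [Prod [Prod [Atom bool]] * [Atom a]] * [Atom ( [Type [Prod [Atom bool]]] )]]]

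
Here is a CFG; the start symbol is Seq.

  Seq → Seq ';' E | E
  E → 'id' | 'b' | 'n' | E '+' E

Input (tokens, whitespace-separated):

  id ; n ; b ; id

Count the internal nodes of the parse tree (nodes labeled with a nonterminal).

8

[Seq [Seq [Seq [Seq [E id]] ; [E n]] ; [E b]] ; [E id]]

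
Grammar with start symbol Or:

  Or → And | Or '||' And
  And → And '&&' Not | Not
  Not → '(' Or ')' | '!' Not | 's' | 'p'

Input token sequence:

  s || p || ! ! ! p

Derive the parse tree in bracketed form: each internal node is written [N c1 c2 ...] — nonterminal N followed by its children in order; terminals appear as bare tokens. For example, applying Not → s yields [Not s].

Or
Or || And
Or || And || And
And || And || And
Not || And || And
s || And || And
s || Not || And
s || p || And
s || p || Not
s || p || ! Not
s || p || ! ! Not
s || p || ! ! ! Not
s || p || ! ! ! p

[Or [Or [Or [And [Not s]]] || [And [Not p]]] || [And [Not ! [Not ! [Not ! [Not p]]]]]]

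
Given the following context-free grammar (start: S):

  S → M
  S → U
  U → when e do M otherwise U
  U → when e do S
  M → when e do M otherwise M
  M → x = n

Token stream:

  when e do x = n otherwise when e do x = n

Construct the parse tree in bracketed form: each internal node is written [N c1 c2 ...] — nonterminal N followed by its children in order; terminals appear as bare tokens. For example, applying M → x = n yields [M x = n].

[S [U when e do [M x = n] otherwise [U when e do [S [M x = n]]]]]

S
U
when e do M otherwise U
when e do x = n otherwise U
when e do x = n otherwise when e do S
when e do x = n otherwise when e do M
when e do x = n otherwise when e do x = n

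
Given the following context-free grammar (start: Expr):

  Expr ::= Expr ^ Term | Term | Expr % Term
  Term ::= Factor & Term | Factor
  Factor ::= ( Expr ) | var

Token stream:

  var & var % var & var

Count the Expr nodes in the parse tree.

2

[Expr [Expr [Term [Factor var] & [Term [Factor var]]]] % [Term [Factor var] & [Term [Factor var]]]]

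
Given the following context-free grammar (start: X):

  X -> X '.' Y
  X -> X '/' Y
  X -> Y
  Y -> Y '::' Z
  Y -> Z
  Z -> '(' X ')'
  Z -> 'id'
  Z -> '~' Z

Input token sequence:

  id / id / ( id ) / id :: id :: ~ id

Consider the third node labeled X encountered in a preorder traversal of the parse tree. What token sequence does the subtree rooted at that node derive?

id / id

[X [X [X [X [Y [Z id]]] / [Y [Z id]]] / [Y [Z ( [X [Y [Z id]]] )]]] / [Y [Y [Y [Z id]] :: [Z id]] :: [Z ~ [Z id]]]]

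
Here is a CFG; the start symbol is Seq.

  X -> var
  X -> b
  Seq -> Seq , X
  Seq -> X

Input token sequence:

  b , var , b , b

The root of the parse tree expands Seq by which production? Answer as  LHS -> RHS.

[Seq [Seq [Seq [Seq [X b]] , [X var]] , [X b]] , [X b]]

Seq -> Seq , X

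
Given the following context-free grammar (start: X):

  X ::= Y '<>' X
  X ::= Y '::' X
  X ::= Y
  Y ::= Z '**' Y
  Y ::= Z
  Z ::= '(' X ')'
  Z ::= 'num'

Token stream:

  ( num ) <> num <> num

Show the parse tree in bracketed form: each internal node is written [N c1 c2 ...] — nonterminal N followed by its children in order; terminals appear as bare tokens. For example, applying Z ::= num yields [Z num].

X
Y <> X
Z <> X
( X ) <> X
( Y ) <> X
( Z ) <> X
( num ) <> X
( num ) <> Y <> X
( num ) <> Z <> X
( num ) <> num <> X
( num ) <> num <> Y
( num ) <> num <> Z
( num ) <> num <> num

[X [Y [Z ( [X [Y [Z num]]] )]] <> [X [Y [Z num]] <> [X [Y [Z num]]]]]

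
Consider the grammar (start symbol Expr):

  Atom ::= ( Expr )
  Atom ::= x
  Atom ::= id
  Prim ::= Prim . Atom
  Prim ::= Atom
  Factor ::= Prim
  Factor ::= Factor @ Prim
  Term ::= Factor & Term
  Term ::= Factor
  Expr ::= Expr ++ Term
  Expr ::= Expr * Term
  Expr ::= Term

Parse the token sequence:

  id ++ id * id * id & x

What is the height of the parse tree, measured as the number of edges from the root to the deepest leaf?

8

[Expr [Expr [Expr [Expr [Term [Factor [Prim [Atom id]]]]] ++ [Term [Factor [Prim [Atom id]]]]] * [Term [Factor [Prim [Atom id]]]]] * [Term [Factor [Prim [Atom id]]] & [Term [Factor [Prim [Atom x]]]]]]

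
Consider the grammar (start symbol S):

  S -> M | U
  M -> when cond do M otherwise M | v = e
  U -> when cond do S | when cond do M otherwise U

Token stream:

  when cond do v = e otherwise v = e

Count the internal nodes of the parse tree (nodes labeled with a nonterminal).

4

[S [M when cond do [M v = e] otherwise [M v = e]]]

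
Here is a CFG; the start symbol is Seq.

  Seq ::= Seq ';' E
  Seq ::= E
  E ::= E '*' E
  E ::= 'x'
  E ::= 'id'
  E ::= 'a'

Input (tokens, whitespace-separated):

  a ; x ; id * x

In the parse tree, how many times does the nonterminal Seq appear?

[Seq [Seq [Seq [E a]] ; [E x]] ; [E [E id] * [E x]]]

3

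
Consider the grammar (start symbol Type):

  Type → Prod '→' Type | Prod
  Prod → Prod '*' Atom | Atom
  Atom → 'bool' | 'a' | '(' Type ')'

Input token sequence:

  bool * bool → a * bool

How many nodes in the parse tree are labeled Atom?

[Type [Prod [Prod [Atom bool]] * [Atom bool]] → [Type [Prod [Prod [Atom a]] * [Atom bool]]]]

4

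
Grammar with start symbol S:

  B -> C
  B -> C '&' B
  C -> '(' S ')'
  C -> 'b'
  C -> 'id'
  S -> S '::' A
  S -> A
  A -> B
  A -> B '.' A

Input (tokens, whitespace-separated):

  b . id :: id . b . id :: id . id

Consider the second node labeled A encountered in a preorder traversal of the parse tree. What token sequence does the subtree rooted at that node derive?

[S [S [S [A [B [C b]] . [A [B [C id]]]]] :: [A [B [C id]] . [A [B [C b]] . [A [B [C id]]]]]] :: [A [B [C id]] . [A [B [C id]]]]]

id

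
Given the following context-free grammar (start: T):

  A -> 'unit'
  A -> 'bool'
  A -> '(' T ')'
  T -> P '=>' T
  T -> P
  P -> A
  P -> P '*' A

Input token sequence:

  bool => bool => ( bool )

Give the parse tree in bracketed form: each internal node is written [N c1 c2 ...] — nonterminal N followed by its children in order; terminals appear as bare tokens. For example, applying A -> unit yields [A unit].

T
P => T
A => T
bool => T
bool => P => T
bool => A => T
bool => bool => T
bool => bool => P
bool => bool => A
bool => bool => ( T )
bool => bool => ( P )
bool => bool => ( A )
bool => bool => ( bool )

[T [P [A bool]] => [T [P [A bool]] => [T [P [A ( [T [P [A bool]]] )]]]]]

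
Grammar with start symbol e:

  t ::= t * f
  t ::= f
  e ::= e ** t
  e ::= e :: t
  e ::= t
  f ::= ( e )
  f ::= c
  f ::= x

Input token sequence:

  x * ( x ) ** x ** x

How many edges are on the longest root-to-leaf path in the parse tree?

[e [e [e [t [t [f x]] * [f ( [e [t [f x]]] )]]] ** [t [f x]]] ** [t [f x]]]

8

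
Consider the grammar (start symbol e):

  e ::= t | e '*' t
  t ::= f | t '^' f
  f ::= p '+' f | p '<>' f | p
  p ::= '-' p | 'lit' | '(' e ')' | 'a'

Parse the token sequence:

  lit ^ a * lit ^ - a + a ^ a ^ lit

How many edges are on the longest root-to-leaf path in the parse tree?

7

[e [e [t [t [f [p lit]]] ^ [f [p a]]]] * [t [t [t [t [f [p lit]]] ^ [f [p - [p a]] + [f [p a]]]] ^ [f [p a]]] ^ [f [p lit]]]]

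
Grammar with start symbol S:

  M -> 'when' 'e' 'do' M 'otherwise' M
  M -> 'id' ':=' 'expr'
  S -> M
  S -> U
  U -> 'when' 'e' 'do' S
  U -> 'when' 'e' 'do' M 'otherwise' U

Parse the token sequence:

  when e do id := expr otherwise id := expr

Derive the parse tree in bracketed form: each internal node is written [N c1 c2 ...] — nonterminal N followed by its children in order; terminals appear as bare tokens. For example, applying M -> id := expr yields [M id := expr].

[S [M when e do [M id := expr] otherwise [M id := expr]]]

S
M
when e do M otherwise M
when e do id := expr otherwise M
when e do id := expr otherwise id := expr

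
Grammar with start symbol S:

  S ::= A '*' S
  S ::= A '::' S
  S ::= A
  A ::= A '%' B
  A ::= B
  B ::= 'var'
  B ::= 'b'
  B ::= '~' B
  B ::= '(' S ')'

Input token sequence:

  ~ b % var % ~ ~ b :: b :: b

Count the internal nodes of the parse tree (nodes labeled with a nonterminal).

16

[S [A [A [A [B ~ [B b]]] % [B var]] % [B ~ [B ~ [B b]]]] :: [S [A [B b]] :: [S [A [B b]]]]]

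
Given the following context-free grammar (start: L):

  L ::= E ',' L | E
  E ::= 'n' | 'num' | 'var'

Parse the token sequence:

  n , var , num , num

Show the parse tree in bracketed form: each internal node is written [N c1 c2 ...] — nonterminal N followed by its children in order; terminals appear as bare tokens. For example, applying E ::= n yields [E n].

L
E , L
n , L
n , E , L
n , var , L
n , var , E , L
n , var , num , L
n , var , num , E
n , var , num , num

[L [E n] , [L [E var] , [L [E num] , [L [E num]]]]]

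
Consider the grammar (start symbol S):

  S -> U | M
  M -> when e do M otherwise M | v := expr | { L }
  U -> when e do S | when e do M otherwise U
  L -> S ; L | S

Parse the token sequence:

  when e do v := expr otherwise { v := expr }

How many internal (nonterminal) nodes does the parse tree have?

[S [M when e do [M v := expr] otherwise [M { [L [S [M v := expr]]] }]]]

7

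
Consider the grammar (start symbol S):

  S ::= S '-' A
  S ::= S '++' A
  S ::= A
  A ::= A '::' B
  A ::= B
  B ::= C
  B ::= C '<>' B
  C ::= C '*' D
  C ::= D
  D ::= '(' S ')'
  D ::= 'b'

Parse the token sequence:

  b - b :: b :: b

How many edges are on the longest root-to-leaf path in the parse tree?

7

[S [S [A [B [C [D b]]]]] - [A [A [A [B [C [D b]]]] :: [B [C [D b]]]] :: [B [C [D b]]]]]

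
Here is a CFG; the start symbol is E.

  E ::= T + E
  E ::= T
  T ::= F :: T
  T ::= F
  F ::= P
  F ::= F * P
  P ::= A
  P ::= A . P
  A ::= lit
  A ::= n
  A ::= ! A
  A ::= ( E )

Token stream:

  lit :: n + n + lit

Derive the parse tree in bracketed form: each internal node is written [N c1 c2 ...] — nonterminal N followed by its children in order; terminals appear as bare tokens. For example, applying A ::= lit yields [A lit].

[E [T [F [P [A lit]]] :: [T [F [P [A n]]]]] + [E [T [F [P [A n]]]] + [E [T [F [P [A lit]]]]]]]

E
T + E
F :: T + E
P :: T + E
A :: T + E
lit :: T + E
lit :: F + E
lit :: P + E
lit :: A + E
lit :: n + E
lit :: n + T + E
lit :: n + F + E
lit :: n + P + E
lit :: n + A + E
lit :: n + n + E
lit :: n + n + T
lit :: n + n + F
lit :: n + n + P
lit :: n + n + A
lit :: n + n + lit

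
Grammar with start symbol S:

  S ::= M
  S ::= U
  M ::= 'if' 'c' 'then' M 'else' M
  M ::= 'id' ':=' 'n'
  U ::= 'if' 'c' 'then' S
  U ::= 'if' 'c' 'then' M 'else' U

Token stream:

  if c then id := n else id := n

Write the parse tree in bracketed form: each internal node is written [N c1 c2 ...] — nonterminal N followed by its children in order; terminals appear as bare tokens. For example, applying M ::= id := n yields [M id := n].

S
M
if c then M else M
if c then id := n else M
if c then id := n else id := n

[S [M if c then [M id := n] else [M id := n]]]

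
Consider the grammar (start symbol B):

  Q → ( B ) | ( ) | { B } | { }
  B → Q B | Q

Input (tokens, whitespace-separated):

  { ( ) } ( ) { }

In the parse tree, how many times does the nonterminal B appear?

4

[B [Q { [B [Q ( )]] }] [B [Q ( )] [B [Q { }]]]]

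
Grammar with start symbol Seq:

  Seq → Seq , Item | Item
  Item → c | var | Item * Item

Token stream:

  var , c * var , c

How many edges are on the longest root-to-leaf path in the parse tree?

[Seq [Seq [Seq [Item var]] , [Item [Item c] * [Item var]]] , [Item c]]

4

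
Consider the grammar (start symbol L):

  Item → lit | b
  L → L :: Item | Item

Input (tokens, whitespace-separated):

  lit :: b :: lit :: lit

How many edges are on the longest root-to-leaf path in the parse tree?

5

[L [L [L [L [Item lit]] :: [Item b]] :: [Item lit]] :: [Item lit]]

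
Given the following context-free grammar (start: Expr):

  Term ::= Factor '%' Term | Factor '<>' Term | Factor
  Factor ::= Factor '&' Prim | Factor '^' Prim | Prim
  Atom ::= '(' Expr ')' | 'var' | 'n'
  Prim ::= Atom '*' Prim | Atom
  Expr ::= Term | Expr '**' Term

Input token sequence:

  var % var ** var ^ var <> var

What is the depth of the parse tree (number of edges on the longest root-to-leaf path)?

7

[Expr [Expr [Term [Factor [Prim [Atom var]]] % [Term [Factor [Prim [Atom var]]]]]] ** [Term [Factor [Factor [Prim [Atom var]]] ^ [Prim [Atom var]]] <> [Term [Factor [Prim [Atom var]]]]]]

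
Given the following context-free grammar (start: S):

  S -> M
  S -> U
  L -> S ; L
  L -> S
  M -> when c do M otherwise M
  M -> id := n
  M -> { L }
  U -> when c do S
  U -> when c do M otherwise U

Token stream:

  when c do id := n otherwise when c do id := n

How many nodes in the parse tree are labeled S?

2

[S [U when c do [M id := n] otherwise [U when c do [S [M id := n]]]]]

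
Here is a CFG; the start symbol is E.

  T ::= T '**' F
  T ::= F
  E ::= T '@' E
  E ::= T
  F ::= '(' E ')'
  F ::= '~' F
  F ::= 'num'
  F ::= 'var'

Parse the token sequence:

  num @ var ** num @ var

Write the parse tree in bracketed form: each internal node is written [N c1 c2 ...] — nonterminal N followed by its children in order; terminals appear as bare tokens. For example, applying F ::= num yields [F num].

[E [T [F num]] @ [E [T [T [F var]] ** [F num]] @ [E [T [F var]]]]]

E
T @ E
F @ E
num @ E
num @ T @ E
num @ T ** F @ E
num @ F ** F @ E
num @ var ** F @ E
num @ var ** num @ E
num @ var ** num @ T
num @ var ** num @ F
num @ var ** num @ var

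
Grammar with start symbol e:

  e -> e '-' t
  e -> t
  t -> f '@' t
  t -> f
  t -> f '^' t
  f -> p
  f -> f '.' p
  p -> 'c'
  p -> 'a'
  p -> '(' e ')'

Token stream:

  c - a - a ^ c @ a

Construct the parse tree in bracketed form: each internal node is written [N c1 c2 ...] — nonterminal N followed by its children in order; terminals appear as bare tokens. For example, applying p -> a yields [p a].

[e [e [e [t [f [p c]]]] - [t [f [p a]]]] - [t [f [p a]] ^ [t [f [p c]] @ [t [f [p a]]]]]]

e
e - t
e - t - t
t - t - t
f - t - t
p - t - t
c - t - t
c - f - t
c - p - t
c - a - t
c - a - f ^ t
c - a - p ^ t
c - a - a ^ t
c - a - a ^ f @ t
c - a - a ^ p @ t
c - a - a ^ c @ t
c - a - a ^ c @ f
c - a - a ^ c @ p
c - a - a ^ c @ a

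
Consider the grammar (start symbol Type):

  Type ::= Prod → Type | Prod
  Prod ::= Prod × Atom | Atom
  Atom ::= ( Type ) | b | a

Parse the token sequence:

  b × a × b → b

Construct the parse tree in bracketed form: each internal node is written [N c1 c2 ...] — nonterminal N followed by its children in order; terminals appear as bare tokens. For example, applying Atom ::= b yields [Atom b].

Type
Prod → Type
Prod × Atom → Type
Prod × Atom × Atom → Type
Atom × Atom × Atom → Type
b × Atom × Atom → Type
b × a × Atom → Type
b × a × b → Type
b × a × b → Prod
b × a × b → Atom
b × a × b → b

[Type [Prod [Prod [Prod [Atom b]] × [Atom a]] × [Atom b]] → [Type [Prod [Atom b]]]]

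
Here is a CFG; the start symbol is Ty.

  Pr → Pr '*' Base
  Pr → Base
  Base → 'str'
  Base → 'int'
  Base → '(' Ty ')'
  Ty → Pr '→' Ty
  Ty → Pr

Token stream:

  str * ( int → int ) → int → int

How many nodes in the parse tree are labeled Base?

[Ty [Pr [Pr [Base str]] * [Base ( [Ty [Pr [Base int]] → [Ty [Pr [Base int]]]] )]] → [Ty [Pr [Base int]] → [Ty [Pr [Base int]]]]]

6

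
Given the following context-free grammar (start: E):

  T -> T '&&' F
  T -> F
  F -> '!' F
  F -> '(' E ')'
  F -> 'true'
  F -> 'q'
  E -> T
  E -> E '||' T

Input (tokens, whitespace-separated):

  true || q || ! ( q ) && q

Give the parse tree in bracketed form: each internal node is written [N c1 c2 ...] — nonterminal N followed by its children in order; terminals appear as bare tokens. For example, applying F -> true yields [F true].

[E [E [E [T [F true]]] || [T [F q]]] || [T [T [F ! [F ( [E [T [F q]]] )]]] && [F q]]]

E
E || T
E || T || T
T || T || T
F || T || T
true || T || T
true || F || T
true || q || T
true || q || T && F
true || q || F && F
true || q || ! F && F
true || q || ! ( E ) && F
true || q || ! ( T ) && F
true || q || ! ( F ) && F
true || q || ! ( q ) && F
true || q || ! ( q ) && q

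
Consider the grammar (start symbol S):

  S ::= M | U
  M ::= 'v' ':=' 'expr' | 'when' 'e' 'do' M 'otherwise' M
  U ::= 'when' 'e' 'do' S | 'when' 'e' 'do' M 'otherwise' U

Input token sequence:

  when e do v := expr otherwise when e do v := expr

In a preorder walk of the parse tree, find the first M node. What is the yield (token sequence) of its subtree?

v := expr

[S [U when e do [M v := expr] otherwise [U when e do [S [M v := expr]]]]]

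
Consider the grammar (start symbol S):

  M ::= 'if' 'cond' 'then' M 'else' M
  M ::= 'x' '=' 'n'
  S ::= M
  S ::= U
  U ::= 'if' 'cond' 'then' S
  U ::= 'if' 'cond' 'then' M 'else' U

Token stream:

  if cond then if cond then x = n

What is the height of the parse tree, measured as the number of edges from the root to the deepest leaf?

6

[S [U if cond then [S [U if cond then [S [M x = n]]]]]]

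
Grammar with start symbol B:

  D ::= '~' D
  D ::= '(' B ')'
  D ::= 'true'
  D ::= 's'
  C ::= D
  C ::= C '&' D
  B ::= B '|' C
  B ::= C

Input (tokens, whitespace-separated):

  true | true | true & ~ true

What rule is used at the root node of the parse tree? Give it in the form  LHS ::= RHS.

B ::= B '|' C

[B [B [B [C [D true]]] | [C [D true]]] | [C [C [D true]] & [D ~ [D true]]]]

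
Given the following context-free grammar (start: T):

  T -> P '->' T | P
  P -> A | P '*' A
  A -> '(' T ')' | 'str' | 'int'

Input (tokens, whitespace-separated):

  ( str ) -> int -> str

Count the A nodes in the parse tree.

4

[T [P [A ( [T [P [A str]]] )]] -> [T [P [A int]] -> [T [P [A str]]]]]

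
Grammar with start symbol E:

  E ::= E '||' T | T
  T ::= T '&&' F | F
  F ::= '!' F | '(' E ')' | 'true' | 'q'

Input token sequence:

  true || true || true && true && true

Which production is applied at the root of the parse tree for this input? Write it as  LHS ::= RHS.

[E [E [E [T [F true]]] || [T [F true]]] || [T [T [T [F true]] && [F true]] && [F true]]]

E ::= E '||' T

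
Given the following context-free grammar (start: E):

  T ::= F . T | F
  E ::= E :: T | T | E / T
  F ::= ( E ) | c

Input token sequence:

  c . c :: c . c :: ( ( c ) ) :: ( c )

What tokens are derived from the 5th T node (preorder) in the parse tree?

( ( c ) )

[E [E [E [E [T [F c] . [T [F c]]]] :: [T [F c] . [T [F c]]]] :: [T [F ( [E [T [F ( [E [T [F c]]] )]]] )]]] :: [T [F ( [E [T [F c]]] )]]]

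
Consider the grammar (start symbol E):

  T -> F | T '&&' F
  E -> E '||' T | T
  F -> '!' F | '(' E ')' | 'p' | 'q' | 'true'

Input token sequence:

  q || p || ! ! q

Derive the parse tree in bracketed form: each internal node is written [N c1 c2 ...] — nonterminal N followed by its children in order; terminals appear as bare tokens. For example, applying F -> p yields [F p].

E
E || T
E || T || T
T || T || T
F || T || T
q || T || T
q || F || T
q || p || T
q || p || F
q || p || ! F
q || p || ! ! F
q || p || ! ! q

[E [E [E [T [F q]]] || [T [F p]]] || [T [F ! [F ! [F q]]]]]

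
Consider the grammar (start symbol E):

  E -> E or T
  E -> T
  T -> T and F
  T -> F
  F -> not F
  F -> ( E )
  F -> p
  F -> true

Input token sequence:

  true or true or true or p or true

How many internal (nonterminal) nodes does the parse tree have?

15

[E [E [E [E [E [T [F true]]] or [T [F true]]] or [T [F true]]] or [T [F p]]] or [T [F true]]]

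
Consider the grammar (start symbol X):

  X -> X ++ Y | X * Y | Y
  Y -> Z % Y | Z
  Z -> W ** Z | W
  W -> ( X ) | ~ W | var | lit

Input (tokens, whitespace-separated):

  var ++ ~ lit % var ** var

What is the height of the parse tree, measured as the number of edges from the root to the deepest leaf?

6

[X [X [Y [Z [W var]]]] ++ [Y [Z [W ~ [W lit]]] % [Y [Z [W var] ** [Z [W var]]]]]]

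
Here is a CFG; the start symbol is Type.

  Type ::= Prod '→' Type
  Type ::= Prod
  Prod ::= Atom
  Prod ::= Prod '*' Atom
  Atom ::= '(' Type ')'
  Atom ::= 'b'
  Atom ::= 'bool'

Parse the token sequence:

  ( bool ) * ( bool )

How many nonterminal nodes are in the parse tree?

11

[Type [Prod [Prod [Atom ( [Type [Prod [Atom bool]]] )]] * [Atom ( [Type [Prod [Atom bool]]] )]]]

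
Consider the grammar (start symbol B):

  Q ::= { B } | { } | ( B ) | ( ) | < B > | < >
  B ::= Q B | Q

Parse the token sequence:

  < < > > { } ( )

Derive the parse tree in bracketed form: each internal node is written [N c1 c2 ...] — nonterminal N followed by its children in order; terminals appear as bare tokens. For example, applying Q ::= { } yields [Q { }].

[B [Q < [B [Q < >]] >] [B [Q { }] [B [Q ( )]]]]

B
Q B
< B > B
< Q > B
< < > > B
< < > > Q B
< < > > { } B
< < > > { } Q
< < > > { } ( )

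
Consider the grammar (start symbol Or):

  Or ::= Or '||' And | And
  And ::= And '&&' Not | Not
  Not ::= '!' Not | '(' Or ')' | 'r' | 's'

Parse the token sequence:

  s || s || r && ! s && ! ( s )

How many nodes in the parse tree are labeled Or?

4

[Or [Or [Or [And [Not s]]] || [And [Not s]]] || [And [And [And [Not r]] && [Not ! [Not s]]] && [Not ! [Not ( [Or [And [Not s]]] )]]]]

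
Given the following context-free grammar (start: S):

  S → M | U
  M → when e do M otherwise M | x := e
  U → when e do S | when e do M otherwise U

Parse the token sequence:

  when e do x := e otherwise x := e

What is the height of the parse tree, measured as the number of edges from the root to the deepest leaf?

3

[S [M when e do [M x := e] otherwise [M x := e]]]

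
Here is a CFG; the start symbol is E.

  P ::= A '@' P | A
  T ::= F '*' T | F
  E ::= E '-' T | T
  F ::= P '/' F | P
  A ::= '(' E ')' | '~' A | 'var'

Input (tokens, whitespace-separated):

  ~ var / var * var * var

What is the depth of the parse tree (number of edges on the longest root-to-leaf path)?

7

[E [T [F [P [A ~ [A var]]] / [F [P [A var]]]] * [T [F [P [A var]]] * [T [F [P [A var]]]]]]]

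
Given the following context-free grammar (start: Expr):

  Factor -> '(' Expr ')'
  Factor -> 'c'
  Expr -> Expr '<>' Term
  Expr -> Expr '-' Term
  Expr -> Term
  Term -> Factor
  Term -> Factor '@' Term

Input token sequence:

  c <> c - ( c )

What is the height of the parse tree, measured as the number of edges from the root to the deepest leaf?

6

[Expr [Expr [Expr [Term [Factor c]]] <> [Term [Factor c]]] - [Term [Factor ( [Expr [Term [Factor c]]] )]]]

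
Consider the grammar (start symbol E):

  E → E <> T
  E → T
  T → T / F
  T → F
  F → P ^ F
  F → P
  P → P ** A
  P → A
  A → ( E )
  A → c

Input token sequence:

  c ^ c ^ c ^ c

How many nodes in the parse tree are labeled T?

1

[E [T [F [P [A c]] ^ [F [P [A c]] ^ [F [P [A c]] ^ [F [P [A c]]]]]]]]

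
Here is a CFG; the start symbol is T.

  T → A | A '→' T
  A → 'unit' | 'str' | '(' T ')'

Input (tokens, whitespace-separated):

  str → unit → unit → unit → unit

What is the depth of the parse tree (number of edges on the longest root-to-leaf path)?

[T [A str] → [T [A unit] → [T [A unit] → [T [A unit] → [T [A unit]]]]]]

6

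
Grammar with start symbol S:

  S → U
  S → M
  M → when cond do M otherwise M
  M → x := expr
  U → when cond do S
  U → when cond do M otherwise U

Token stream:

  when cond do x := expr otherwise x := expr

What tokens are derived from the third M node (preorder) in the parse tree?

[S [M when cond do [M x := expr] otherwise [M x := expr]]]

x := expr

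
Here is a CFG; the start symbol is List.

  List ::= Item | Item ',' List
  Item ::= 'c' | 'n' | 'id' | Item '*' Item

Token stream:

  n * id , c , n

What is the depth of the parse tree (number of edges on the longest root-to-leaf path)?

[List [Item [Item n] * [Item id]] , [List [Item c] , [List [Item n]]]]

4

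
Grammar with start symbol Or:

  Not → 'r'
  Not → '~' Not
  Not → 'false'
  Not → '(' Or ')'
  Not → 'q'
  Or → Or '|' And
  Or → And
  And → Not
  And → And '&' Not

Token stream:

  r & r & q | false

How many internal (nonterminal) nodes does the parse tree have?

10

[Or [Or [And [And [And [Not r]] & [Not r]] & [Not q]]] | [And [Not false]]]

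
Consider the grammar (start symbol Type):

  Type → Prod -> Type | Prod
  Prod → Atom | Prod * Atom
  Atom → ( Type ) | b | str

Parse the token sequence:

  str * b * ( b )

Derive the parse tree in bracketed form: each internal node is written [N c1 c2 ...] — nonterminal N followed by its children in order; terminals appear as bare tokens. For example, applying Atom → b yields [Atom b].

[Type [Prod [Prod [Prod [Atom str]] * [Atom b]] * [Atom ( [Type [Prod [Atom b]]] )]]]

Type
Prod
Prod * Atom
Prod * Atom * Atom
Atom * Atom * Atom
str * Atom * Atom
str * b * Atom
str * b * ( Type )
str * b * ( Prod )
str * b * ( Atom )
str * b * ( b )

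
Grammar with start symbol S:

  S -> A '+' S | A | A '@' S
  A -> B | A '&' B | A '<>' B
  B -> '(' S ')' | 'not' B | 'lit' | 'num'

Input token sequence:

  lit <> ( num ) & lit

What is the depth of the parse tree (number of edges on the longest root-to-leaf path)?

7

[S [A [A [A [B lit]] <> [B ( [S [A [B num]]] )]] & [B lit]]]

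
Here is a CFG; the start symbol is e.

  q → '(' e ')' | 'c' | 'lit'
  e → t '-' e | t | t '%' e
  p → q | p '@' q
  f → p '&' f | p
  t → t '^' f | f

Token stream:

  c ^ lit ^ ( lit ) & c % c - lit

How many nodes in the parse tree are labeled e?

[e [t [t [t [f [p [q c]]]] ^ [f [p [q lit]]]] ^ [f [p [q ( [e [t [f [p [q lit]]]]] )]] & [f [p [q c]]]]] % [e [t [f [p [q c]]]] - [e [t [f [p [q lit]]]]]]]

4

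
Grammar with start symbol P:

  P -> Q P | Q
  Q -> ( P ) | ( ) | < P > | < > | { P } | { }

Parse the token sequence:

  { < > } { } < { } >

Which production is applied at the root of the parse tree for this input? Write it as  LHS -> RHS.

P -> Q P

[P [Q { [P [Q < >]] }] [P [Q { }] [P [Q < [P [Q { }]] >]]]]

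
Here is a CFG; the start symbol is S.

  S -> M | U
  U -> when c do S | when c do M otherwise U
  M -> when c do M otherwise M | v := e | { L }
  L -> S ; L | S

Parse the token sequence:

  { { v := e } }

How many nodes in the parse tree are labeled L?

2

[S [M { [L [S [M { [L [S [M v := e]]] }]]] }]]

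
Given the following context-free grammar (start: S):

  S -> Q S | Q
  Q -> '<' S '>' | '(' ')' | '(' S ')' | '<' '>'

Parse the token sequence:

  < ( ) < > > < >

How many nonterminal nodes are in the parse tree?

8

[S [Q < [S [Q ( )] [S [Q < >]]] >] [S [Q < >]]]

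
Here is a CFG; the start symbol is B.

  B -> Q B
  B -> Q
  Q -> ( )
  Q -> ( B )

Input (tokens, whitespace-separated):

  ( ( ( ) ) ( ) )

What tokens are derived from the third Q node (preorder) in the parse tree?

( )

[B [Q ( [B [Q ( [B [Q ( )]] )] [B [Q ( )]]] )]]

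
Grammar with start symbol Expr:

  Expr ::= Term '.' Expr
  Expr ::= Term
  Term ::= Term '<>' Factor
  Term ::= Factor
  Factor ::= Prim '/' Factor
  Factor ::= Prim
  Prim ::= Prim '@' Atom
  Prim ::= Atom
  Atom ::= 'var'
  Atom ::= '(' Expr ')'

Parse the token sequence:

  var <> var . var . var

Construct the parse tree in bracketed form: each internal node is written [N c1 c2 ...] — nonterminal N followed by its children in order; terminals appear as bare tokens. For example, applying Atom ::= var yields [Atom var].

Expr
Term . Expr
Term <> Factor . Expr
Factor <> Factor . Expr
Prim <> Factor . Expr
Atom <> Factor . Expr
var <> Factor . Expr
var <> Prim . Expr
var <> Atom . Expr
var <> var . Expr
var <> var . Term . Expr
var <> var . Factor . Expr
var <> var . Prim . Expr
var <> var . Atom . Expr
var <> var . var . Expr
var <> var . var . Term
var <> var . var . Factor
var <> var . var . Prim
var <> var . var . Atom
var <> var . var . var

[Expr [Term [Term [Factor [Prim [Atom var]]]] <> [Factor [Prim [Atom var]]]] . [Expr [Term [Factor [Prim [Atom var]]]] . [Expr [Term [Factor [Prim [Atom var]]]]]]]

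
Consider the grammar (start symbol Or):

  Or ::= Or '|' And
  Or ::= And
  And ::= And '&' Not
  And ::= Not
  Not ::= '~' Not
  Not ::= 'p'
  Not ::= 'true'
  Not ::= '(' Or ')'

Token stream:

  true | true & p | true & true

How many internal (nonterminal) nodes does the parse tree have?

[Or [Or [Or [And [Not true]]] | [And [And [Not true]] & [Not p]]] | [And [And [Not true]] & [Not true]]]

13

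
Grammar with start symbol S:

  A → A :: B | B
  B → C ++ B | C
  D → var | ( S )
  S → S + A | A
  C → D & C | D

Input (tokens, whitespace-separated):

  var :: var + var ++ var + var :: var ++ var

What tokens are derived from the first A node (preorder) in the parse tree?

var :: var

[S [S [S [A [A [B [C [D var]]]] :: [B [C [D var]]]]] + [A [B [C [D var]] ++ [B [C [D var]]]]]] + [A [A [B [C [D var]]]] :: [B [C [D var]] ++ [B [C [D var]]]]]]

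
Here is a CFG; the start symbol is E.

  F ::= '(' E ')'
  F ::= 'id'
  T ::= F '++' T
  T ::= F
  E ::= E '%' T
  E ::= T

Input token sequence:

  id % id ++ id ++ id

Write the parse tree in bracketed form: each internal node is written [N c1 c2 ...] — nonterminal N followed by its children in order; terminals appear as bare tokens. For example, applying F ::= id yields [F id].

E
E % T
T % T
F % T
id % T
id % F ++ T
id % id ++ T
id % id ++ F ++ T
id % id ++ id ++ T
id % id ++ id ++ F
id % id ++ id ++ id

[E [E [T [F id]]] % [T [F id] ++ [T [F id] ++ [T [F id]]]]]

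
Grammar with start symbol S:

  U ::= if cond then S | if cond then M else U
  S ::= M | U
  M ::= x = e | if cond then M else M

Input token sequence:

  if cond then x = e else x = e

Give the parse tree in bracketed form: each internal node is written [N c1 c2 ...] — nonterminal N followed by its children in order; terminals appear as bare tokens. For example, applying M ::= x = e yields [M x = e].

S
M
if cond then M else M
if cond then x = e else M
if cond then x = e else x = e

[S [M if cond then [M x = e] else [M x = e]]]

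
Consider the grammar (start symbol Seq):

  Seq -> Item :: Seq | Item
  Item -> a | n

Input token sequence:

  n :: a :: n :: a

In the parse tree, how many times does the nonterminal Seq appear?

4

[Seq [Item n] :: [Seq [Item a] :: [Seq [Item n] :: [Seq [Item a]]]]]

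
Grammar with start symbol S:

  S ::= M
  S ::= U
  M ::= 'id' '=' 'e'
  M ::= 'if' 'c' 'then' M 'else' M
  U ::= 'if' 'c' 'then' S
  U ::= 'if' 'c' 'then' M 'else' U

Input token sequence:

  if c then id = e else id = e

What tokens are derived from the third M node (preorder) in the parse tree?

[S [M if c then [M id = e] else [M id = e]]]

id = e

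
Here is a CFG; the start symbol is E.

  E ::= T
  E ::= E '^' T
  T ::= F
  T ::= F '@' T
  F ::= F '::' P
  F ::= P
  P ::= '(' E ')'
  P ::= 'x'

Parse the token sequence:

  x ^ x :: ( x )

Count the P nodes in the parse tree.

[E [E [T [F [P x]]]] ^ [T [F [F [P x]] :: [P ( [E [T [F [P x]]]] )]]]]

4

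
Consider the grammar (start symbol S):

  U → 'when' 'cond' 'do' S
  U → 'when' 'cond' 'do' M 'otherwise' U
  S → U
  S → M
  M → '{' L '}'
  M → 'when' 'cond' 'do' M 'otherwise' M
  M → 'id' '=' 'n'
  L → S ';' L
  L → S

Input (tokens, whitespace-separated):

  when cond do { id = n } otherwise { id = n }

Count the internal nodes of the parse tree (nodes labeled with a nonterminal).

[S [M when cond do [M { [L [S [M id = n]]] }] otherwise [M { [L [S [M id = n]]] }]]]

10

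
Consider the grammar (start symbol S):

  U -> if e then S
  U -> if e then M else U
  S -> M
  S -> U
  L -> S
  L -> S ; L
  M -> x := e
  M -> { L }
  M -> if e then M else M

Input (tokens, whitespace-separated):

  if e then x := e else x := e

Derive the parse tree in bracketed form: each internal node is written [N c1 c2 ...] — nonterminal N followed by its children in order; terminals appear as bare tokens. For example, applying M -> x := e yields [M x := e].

S
M
if e then M else M
if e then x := e else M
if e then x := e else x := e

[S [M if e then [M x := e] else [M x := e]]]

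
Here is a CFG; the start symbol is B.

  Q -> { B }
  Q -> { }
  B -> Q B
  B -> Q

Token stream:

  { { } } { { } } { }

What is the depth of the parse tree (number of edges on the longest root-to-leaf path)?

[B [Q { [B [Q { }]] }] [B [Q { [B [Q { }]] }] [B [Q { }]]]]

5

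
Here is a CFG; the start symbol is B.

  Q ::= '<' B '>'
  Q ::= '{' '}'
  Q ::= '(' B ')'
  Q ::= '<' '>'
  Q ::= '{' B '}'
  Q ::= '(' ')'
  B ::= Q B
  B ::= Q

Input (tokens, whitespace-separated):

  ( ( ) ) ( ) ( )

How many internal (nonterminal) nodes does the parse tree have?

[B [Q ( [B [Q ( )]] )] [B [Q ( )] [B [Q ( )]]]]

8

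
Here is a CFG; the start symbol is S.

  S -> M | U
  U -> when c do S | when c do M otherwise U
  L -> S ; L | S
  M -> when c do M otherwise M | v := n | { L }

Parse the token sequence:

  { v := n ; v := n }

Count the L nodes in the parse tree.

[S [M { [L [S [M v := n]] ; [L [S [M v := n]]]] }]]

2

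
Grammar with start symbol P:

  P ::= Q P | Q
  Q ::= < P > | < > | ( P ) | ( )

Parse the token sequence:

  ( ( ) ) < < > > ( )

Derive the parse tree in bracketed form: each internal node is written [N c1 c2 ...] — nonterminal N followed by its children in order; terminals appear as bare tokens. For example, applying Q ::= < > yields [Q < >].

P
Q P
( P ) P
( Q ) P
( ( ) ) P
( ( ) ) Q P
( ( ) ) < P > P
( ( ) ) < Q > P
( ( ) ) < < > > P
( ( ) ) < < > > Q
( ( ) ) < < > > ( )

[P [Q ( [P [Q ( )]] )] [P [Q < [P [Q < >]] >] [P [Q ( )]]]]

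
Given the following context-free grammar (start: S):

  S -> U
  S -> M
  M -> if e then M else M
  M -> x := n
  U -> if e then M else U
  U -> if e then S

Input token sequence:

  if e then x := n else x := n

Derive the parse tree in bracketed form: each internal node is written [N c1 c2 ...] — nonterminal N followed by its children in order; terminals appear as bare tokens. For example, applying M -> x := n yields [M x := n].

[S [M if e then [M x := n] else [M x := n]]]

S
M
if e then M else M
if e then x := n else M
if e then x := n else x := n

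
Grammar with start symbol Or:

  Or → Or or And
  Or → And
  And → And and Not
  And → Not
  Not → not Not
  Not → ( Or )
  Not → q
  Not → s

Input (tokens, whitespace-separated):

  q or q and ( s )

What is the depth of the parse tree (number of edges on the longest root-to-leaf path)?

[Or [Or [And [Not q]]] or [And [And [Not q]] and [Not ( [Or [And [Not s]]] )]]]

6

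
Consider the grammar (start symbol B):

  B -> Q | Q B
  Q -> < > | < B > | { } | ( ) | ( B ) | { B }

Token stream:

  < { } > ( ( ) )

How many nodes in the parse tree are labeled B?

[B [Q < [B [Q { }]] >] [B [Q ( [B [Q ( )]] )]]]

4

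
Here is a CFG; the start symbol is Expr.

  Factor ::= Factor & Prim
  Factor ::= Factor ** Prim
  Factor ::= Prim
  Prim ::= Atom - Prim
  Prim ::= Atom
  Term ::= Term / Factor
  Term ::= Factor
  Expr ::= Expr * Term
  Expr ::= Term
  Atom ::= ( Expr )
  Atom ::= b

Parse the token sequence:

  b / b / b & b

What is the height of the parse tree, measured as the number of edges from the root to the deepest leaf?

[Expr [Term [Term [Term [Factor [Prim [Atom b]]]] / [Factor [Prim [Atom b]]]] / [Factor [Factor [Prim [Atom b]]] & [Prim [Atom b]]]]]

7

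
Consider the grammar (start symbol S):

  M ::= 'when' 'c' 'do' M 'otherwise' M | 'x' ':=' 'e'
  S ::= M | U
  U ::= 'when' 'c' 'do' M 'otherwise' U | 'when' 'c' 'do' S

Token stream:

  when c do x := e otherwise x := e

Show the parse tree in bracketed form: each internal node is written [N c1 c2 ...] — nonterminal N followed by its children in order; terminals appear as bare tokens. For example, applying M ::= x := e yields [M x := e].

[S [M when c do [M x := e] otherwise [M x := e]]]

S
M
when c do M otherwise M
when c do x := e otherwise M
when c do x := e otherwise x := e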